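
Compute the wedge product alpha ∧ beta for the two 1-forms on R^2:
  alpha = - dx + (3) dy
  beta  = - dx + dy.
alpha ∧ beta = (2) dx ∧ dy

Distribute the wedge, using dx_i ∧ dx_j = -dx_j ∧ dx_i and dx_i ∧ dx_i = 0. For each pair (i, j) with i < j, the coefficient of dx_i ∧ dx_j in alpha ∧ beta is (alpha_i * beta_j - alpha_j * beta_i). Collecting: alpha ∧ beta = (2) dx ∧ dy.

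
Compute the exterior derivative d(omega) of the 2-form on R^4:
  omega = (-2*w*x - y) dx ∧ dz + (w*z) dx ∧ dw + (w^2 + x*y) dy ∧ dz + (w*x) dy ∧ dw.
d(omega) = (y + 1) dx ∧ dy ∧ dz + (-w - 2*x) dx ∧ dz ∧ dw + (2*w) dy ∧ dz ∧ dw + (w) dx ∧ dy ∧ dw

For a 2-form omega = sum_{i<j} g_{ij} dx_i ∧ dx_j, the exterior derivative is
  d(omega) = sum_{i<j} d(g_{ij}) ∧ dx_i ∧ dx_j = sum_{i<j, k} (∂g_{ij}/∂x_k) dx_k ∧ dx_i ∧ dx_j.
Expand each term, using dx_k ∧ dx_i ∧ dx_j = sgn(permutation) dx_{(a)} ∧ dx_{(b)} ∧ dx_{(c)} with (a < b < c) sorted:
  d(-2*w*x - y) includes (∂/∂y)(-2*w*x - y) dy = (-1) dy, which multiplied by dx ∧ dz gives (1) dx ∧ dy ∧ dz
  d(-2*w*x - y) includes (∂/∂w)(-2*w*x - y) dw = (-2*x) dw, which multiplied by dx ∧ dz gives (-2*x) dx ∧ dz ∧ dw
  d(w*z) includes (∂/∂z)(w*z) dz = (w) dz, which multiplied by dx ∧ dw gives (-w) dx ∧ dz ∧ dw
  d(w^2 + x*y) includes (∂/∂x)(w^2 + x*y) dx = (y) dx, which multiplied by dy ∧ dz gives (y) dx ∧ dy ∧ dz
  d(w^2 + x*y) includes (∂/∂w)(w^2 + x*y) dw = (2*w) dw, which multiplied by dy ∧ dz gives (2*w) dy ∧ dz ∧ dw
  d(w*x) includes (∂/∂x)(w*x) dx = (w) dx, which multiplied by dy ∧ dw gives (w) dx ∧ dy ∧ dw
Collecting like 3-forms: d(omega) = (y + 1) dx ∧ dy ∧ dz + (-w - 2*x) dx ∧ dz ∧ dw + (2*w) dy ∧ dz ∧ dw + (w) dx ∧ dy ∧ dw.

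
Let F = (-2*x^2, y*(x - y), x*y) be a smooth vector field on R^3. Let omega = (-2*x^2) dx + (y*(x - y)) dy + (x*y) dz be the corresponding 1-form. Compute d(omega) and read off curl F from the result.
d(omega) = (x) dy ∧ dz + (-y) dz ∧ dx + (y) dx ∧ dy; curl F = (x, -y, y)

d omega = sum_{i<j} (∂f_j/∂x_i - ∂f_i/∂x_j) dx_i ∧ dx_j. Under the identification (dy ∧ dz, dz ∧ dx, dx ∧ dy) ↔ (e_x, e_y, e_z), the coefficients are exactly the components of curl F. Compute:
  ∂R/∂y - ∂Q/∂z = (x) - (0) = x
  ∂P/∂z - ∂R/∂x = (0) - (y) = -y
  ∂Q/∂x - ∂P/∂y = (y) - (0) = y.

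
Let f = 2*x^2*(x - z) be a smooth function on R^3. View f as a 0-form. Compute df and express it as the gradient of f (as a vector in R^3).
df = (2*x*(3*x - 2*z)) dx + (0) dy + (-2*x^2) dz; grad f = (2*x*(3*x - 2*z), 0, -2*x^2)

For a 0-form f, d f = (∂f/∂x) dx + (∂f/∂y) dy + (∂f/∂z) dz. The components of the vector representation are exactly the entries of grad f in Cartesian coordinates:
  ∂f/∂x = 2*x*(3*x - 2*z)
  ∂f/∂y = 0
  ∂f/∂z = -2*x^2.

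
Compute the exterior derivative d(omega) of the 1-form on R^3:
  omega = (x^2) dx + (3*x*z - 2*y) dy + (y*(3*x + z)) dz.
d(omega) = (3*z) dx ∧ dy + (3*y) dx ∧ dz + (z) dy ∧ dz

For a 1-form omega = sum_i f_i dx_i, the exterior derivative is
  d(omega) = sum_{i < j} (∂f_j/∂x_i - ∂f_i/∂x_j) dx_i ∧ dx_j.
  coefficient of dx ∧ dy: ∂f_2/∂x - ∂f_1/∂y = ∂(3*x*z - 2*y)/∂x - ∂(x^2)/∂y = 3*z
  coefficient of dx ∧ dz: ∂f_3/∂x - ∂f_1/∂z = ∂(y*(3*x + z))/∂x - ∂(x^2)/∂z = 3*y
  coefficient of dy ∧ dz: ∂f_3/∂y - ∂f_2/∂z = ∂(y*(3*x + z))/∂y - ∂(3*x*z - 2*y)/∂z = z
Assembling: d(omega) = (3*z) dx ∧ dy + (3*y) dx ∧ dz + (z) dy ∧ dz.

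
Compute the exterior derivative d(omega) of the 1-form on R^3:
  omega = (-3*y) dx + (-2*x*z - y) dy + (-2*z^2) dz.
d(omega) = (3 - 2*z) dx ∧ dy + (2*x) dy ∧ dz

For a 1-form omega = sum_i f_i dx_i, the exterior derivative is
  d(omega) = sum_{i < j} (∂f_j/∂x_i - ∂f_i/∂x_j) dx_i ∧ dx_j.
  coefficient of dx ∧ dy: ∂f_2/∂x - ∂f_1/∂y = ∂(-2*x*z - y)/∂x - ∂(-3*y)/∂y = 3 - 2*z
  coefficient of dy ∧ dz: ∂f_3/∂y - ∂f_2/∂z = ∂(-2*z^2)/∂y - ∂(-2*x*z - y)/∂z = 2*x
Assembling: d(omega) = (3 - 2*z) dx ∧ dy + (2*x) dy ∧ dz.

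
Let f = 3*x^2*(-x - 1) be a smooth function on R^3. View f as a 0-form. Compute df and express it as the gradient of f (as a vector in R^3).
df = (3*x*(-3*x - 2)) dx + (0) dy + (0) dz; grad f = (3*x*(-3*x - 2), 0, 0)

For a 0-form f, d f = (∂f/∂x) dx + (∂f/∂y) dy + (∂f/∂z) dz. The components of the vector representation are exactly the entries of grad f in Cartesian coordinates:
  ∂f/∂x = 3*x*(-3*x - 2)
  ∂f/∂y = 0
  ∂f/∂z = 0.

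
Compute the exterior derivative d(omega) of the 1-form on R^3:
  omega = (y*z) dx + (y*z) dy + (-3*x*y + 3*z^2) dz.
d(omega) = (-z) dx ∧ dy + (-4*y) dx ∧ dz + (-3*x - y) dy ∧ dz

For a 1-form omega = sum_i f_i dx_i, the exterior derivative is
  d(omega) = sum_{i < j} (∂f_j/∂x_i - ∂f_i/∂x_j) dx_i ∧ dx_j.
  coefficient of dx ∧ dy: ∂f_2/∂x - ∂f_1/∂y = ∂(y*z)/∂x - ∂(y*z)/∂y = -z
  coefficient of dx ∧ dz: ∂f_3/∂x - ∂f_1/∂z = ∂(-3*x*y + 3*z^2)/∂x - ∂(y*z)/∂z = -4*y
  coefficient of dy ∧ dz: ∂f_3/∂y - ∂f_2/∂z = ∂(-3*x*y + 3*z^2)/∂y - ∂(y*z)/∂z = -3*x - y
Assembling: d(omega) = (-z) dx ∧ dy + (-4*y) dx ∧ dz + (-3*x - y) dy ∧ dz.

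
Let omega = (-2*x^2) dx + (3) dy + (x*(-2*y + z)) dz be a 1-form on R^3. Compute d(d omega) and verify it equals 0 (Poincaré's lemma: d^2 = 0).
d(d omega) = 0

Step 1: d omega = sum_{i<j} (∂f_j/∂x_i - ∂f_i/∂x_j) dx_i ∧ dx_j:
  coeff of dx ∧ dy: 0
  coeff of dx ∧ dz: -2*y + z
  coeff of dy ∧ dz: -2*x
Step 2: Apply d again to each 2-form coefficient. The only possible 3-form in R^3 is dx ∧ dy ∧ dz, with coefficient
  ∂(coeff of dy∧dz)/∂x - ∂(coeff of dx∧dz)/∂y + ∂(coeff of dx∧dy)/∂z
  = ∂/∂x (-2*x) - ∂/∂y (-2*y + z) + ∂/∂z (0).
Each of these terms simplifies to sums of mixed partials that cancel in pairs. The result is 0 (by equality of mixed partials for smooth functions — Schwarz / Clairaut).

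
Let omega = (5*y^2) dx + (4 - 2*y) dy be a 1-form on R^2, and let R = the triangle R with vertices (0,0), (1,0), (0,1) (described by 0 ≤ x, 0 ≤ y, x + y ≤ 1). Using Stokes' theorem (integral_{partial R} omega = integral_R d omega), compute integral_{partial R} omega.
integral_(partial R) omega = -5/3

Stokes: integral_partial_R omega = integral_R d omega with d omega = (∂Q/∂x - ∂P/∂y) dx ∧ dy.
  ∂Q/∂x = 0
  ∂P/∂y = 10*y
  integrand = ∂Q/∂x - ∂P/∂y = -10*y.
Integrating over R: integral_0^1 integral_0^{1-x} (-10*y) dy dx = -5/3.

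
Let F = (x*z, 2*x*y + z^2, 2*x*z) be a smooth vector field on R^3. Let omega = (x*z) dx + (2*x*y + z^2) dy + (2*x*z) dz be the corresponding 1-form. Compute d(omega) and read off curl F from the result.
d(omega) = (-2*z) dy ∧ dz + (x - 2*z) dz ∧ dx + (2*y) dx ∧ dy; curl F = (-2*z, x - 2*z, 2*y)

d omega = sum_{i<j} (∂f_j/∂x_i - ∂f_i/∂x_j) dx_i ∧ dx_j. Under the identification (dy ∧ dz, dz ∧ dx, dx ∧ dy) ↔ (e_x, e_y, e_z), the coefficients are exactly the components of curl F. Compute:
  ∂R/∂y - ∂Q/∂z = (0) - (2*z) = -2*z
  ∂P/∂z - ∂R/∂x = (x) - (2*z) = x - 2*z
  ∂Q/∂x - ∂P/∂y = (2*y) - (0) = 2*y.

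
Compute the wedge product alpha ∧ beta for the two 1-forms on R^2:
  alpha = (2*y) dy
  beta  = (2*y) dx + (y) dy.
alpha ∧ beta = (-4*y^2) dx ∧ dy

Distribute the wedge, using dx_i ∧ dx_j = -dx_j ∧ dx_i and dx_i ∧ dx_i = 0. For each pair (i, j) with i < j, the coefficient of dx_i ∧ dx_j in alpha ∧ beta is (alpha_i * beta_j - alpha_j * beta_i). Collecting: alpha ∧ beta = (-4*y^2) dx ∧ dy.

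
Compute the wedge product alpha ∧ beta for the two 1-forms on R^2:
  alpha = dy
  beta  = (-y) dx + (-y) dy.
alpha ∧ beta = (y) dx ∧ dy

Distribute the wedge, using dx_i ∧ dx_j = -dx_j ∧ dx_i and dx_i ∧ dx_i = 0. For each pair (i, j) with i < j, the coefficient of dx_i ∧ dx_j in alpha ∧ beta is (alpha_i * beta_j - alpha_j * beta_i). Collecting: alpha ∧ beta = (y) dx ∧ dy.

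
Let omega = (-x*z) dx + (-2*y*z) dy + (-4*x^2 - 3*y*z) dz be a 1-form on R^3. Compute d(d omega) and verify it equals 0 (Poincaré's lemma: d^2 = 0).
d(d omega) = 0

Step 1: d omega = sum_{i<j} (∂f_j/∂x_i - ∂f_i/∂x_j) dx_i ∧ dx_j:
  coeff of dx ∧ dy: 0
  coeff of dx ∧ dz: -7*x
  coeff of dy ∧ dz: 2*y - 3*z
Step 2: Apply d again to each 2-form coefficient. The only possible 3-form in R^3 is dx ∧ dy ∧ dz, with coefficient
  ∂(coeff of dy∧dz)/∂x - ∂(coeff of dx∧dz)/∂y + ∂(coeff of dx∧dy)/∂z
  = ∂/∂x (2*y - 3*z) - ∂/∂y (-7*x) + ∂/∂z (0).
Each of these terms simplifies to sums of mixed partials that cancel in pairs. The result is 0 (by equality of mixed partials for smooth functions — Schwarz / Clairaut).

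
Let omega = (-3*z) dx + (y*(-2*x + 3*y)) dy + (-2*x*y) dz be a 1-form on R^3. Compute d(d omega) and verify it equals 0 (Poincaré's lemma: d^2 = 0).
d(d omega) = 0

Step 1: d omega = sum_{i<j} (∂f_j/∂x_i - ∂f_i/∂x_j) dx_i ∧ dx_j:
  coeff of dx ∧ dy: -2*y
  coeff of dx ∧ dz: 3 - 2*y
  coeff of dy ∧ dz: -2*x
Step 2: Apply d again to each 2-form coefficient. The only possible 3-form in R^3 is dx ∧ dy ∧ dz, with coefficient
  ∂(coeff of dy∧dz)/∂x - ∂(coeff of dx∧dz)/∂y + ∂(coeff of dx∧dy)/∂z
  = ∂/∂x (-2*x) - ∂/∂y (3 - 2*y) + ∂/∂z (-2*y).
Each of these terms simplifies to sums of mixed partials that cancel in pairs. The result is 0 (by equality of mixed partials for smooth functions — Schwarz / Clairaut).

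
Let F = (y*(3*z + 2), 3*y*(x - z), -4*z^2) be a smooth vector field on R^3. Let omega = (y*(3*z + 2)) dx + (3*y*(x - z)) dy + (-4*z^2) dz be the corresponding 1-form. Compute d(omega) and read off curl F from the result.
d(omega) = (3*y) dy ∧ dz + (3*y) dz ∧ dx + (3*y - 3*z - 2) dx ∧ dy; curl F = (3*y, 3*y, 3*y - 3*z - 2)

d omega = sum_{i<j} (∂f_j/∂x_i - ∂f_i/∂x_j) dx_i ∧ dx_j. Under the identification (dy ∧ dz, dz ∧ dx, dx ∧ dy) ↔ (e_x, e_y, e_z), the coefficients are exactly the components of curl F. Compute:
  ∂R/∂y - ∂Q/∂z = (0) - (-3*y) = 3*y
  ∂P/∂z - ∂R/∂x = (3*y) - (0) = 3*y
  ∂Q/∂x - ∂P/∂y = (3*y) - (3*z + 2) = 3*y - 3*z - 2.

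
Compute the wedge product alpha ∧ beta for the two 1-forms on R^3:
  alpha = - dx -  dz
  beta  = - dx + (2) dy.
alpha ∧ beta = (-2) dx ∧ dy + (-1) dx ∧ dz + (2) dy ∧ dz

Distribute the wedge, using dx_i ∧ dx_j = -dx_j ∧ dx_i and dx_i ∧ dx_i = 0. For each pair (i, j) with i < j, the coefficient of dx_i ∧ dx_j in alpha ∧ beta is (alpha_i * beta_j - alpha_j * beta_i). Collecting: alpha ∧ beta = (-2) dx ∧ dy + (-1) dx ∧ dz + (2) dy ∧ dz.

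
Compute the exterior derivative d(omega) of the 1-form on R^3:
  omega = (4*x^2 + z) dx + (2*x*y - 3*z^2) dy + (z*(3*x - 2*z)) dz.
d(omega) = (2*y) dx ∧ dy + (3*z - 1) dx ∧ dz + (6*z) dy ∧ dz

For a 1-form omega = sum_i f_i dx_i, the exterior derivative is
  d(omega) = sum_{i < j} (∂f_j/∂x_i - ∂f_i/∂x_j) dx_i ∧ dx_j.
  coefficient of dx ∧ dy: ∂f_2/∂x - ∂f_1/∂y = ∂(2*x*y - 3*z^2)/∂x - ∂(4*x^2 + z)/∂y = 2*y
  coefficient of dx ∧ dz: ∂f_3/∂x - ∂f_1/∂z = ∂(z*(3*x - 2*z))/∂x - ∂(4*x^2 + z)/∂z = 3*z - 1
  coefficient of dy ∧ dz: ∂f_3/∂y - ∂f_2/∂z = ∂(z*(3*x - 2*z))/∂y - ∂(2*x*y - 3*z^2)/∂z = 6*z
Assembling: d(omega) = (2*y) dx ∧ dy + (3*z - 1) dx ∧ dz + (6*z) dy ∧ dz.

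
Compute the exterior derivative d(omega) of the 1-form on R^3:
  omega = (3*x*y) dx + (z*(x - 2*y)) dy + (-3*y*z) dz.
d(omega) = (-3*x + z) dx ∧ dy + (-x + 2*y - 3*z) dy ∧ dz

For a 1-form omega = sum_i f_i dx_i, the exterior derivative is
  d(omega) = sum_{i < j} (∂f_j/∂x_i - ∂f_i/∂x_j) dx_i ∧ dx_j.
  coefficient of dx ∧ dy: ∂f_2/∂x - ∂f_1/∂y = ∂(z*(x - 2*y))/∂x - ∂(3*x*y)/∂y = -3*x + z
  coefficient of dy ∧ dz: ∂f_3/∂y - ∂f_2/∂z = ∂(-3*y*z)/∂y - ∂(z*(x - 2*y))/∂z = -x + 2*y - 3*z
Assembling: d(omega) = (-3*x + z) dx ∧ dy + (-x + 2*y - 3*z) dy ∧ dz.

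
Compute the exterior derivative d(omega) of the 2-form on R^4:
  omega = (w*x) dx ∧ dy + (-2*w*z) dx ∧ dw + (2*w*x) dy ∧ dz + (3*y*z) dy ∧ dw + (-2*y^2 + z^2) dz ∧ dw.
d(omega) = (x) dx ∧ dy ∧ dw + (2*w) dx ∧ dz ∧ dw + (2*w) dx ∧ dy ∧ dz + (2*x - 7*y) dy ∧ dz ∧ dw

For a 2-form omega = sum_{i<j} g_{ij} dx_i ∧ dx_j, the exterior derivative is
  d(omega) = sum_{i<j} d(g_{ij}) ∧ dx_i ∧ dx_j = sum_{i<j, k} (∂g_{ij}/∂x_k) dx_k ∧ dx_i ∧ dx_j.
Expand each term, using dx_k ∧ dx_i ∧ dx_j = sgn(permutation) dx_{(a)} ∧ dx_{(b)} ∧ dx_{(c)} with (a < b < c) sorted:
  d(w*x) includes (∂/∂w)(w*x) dw = (x) dw, which multiplied by dx ∧ dy gives (x) dx ∧ dy ∧ dw
  d(-2*w*z) includes (∂/∂z)(-2*w*z) dz = (-2*w) dz, which multiplied by dx ∧ dw gives (2*w) dx ∧ dz ∧ dw
  d(2*w*x) includes (∂/∂x)(2*w*x) dx = (2*w) dx, which multiplied by dy ∧ dz gives (2*w) dx ∧ dy ∧ dz
  d(2*w*x) includes (∂/∂w)(2*w*x) dw = (2*x) dw, which multiplied by dy ∧ dz gives (2*x) dy ∧ dz ∧ dw
  d(3*y*z) includes (∂/∂z)(3*y*z) dz = (3*y) dz, which multiplied by dy ∧ dw gives (-3*y) dy ∧ dz ∧ dw
  d(-2*y^2 + z^2) includes (∂/∂y)(-2*y^2 + z^2) dy = (-4*y) dy, which multiplied by dz ∧ dw gives (-4*y) dy ∧ dz ∧ dw
Collecting like 3-forms: d(omega) = (x) dx ∧ dy ∧ dw + (2*w) dx ∧ dz ∧ dw + (2*w) dx ∧ dy ∧ dz + (2*x - 7*y) dy ∧ dz ∧ dw.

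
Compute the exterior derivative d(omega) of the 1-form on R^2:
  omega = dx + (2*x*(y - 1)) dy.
d(omega) = (2*y - 2) dx ∧ dy

For a 1-form omega = sum_i f_i dx_i, the exterior derivative is
  d(omega) = sum_{i < j} (∂f_j/∂x_i - ∂f_i/∂x_j) dx_i ∧ dx_j.
  coefficient of dx ∧ dy: ∂f_2/∂x - ∂f_1/∂y = ∂(2*x*(y - 1))/∂x - ∂(1)/∂y = 2*y - 2
Assembling: d(omega) = (2*y - 2) dx ∧ dy.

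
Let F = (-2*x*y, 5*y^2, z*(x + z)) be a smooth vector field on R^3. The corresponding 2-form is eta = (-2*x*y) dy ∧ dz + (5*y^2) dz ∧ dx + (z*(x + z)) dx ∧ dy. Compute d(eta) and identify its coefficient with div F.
d(eta) = (x + 8*y + 2*z) dx ∧ dy ∧ dz; div F = x + 8*y + 2*z

For a 2-form in R^3 of the form above, applying d gives a 3-form with coefficient ∂P/∂x + ∂Q/∂y + ∂R/∂z:
  ∂P/∂x = -2*y
  ∂Q/∂y = 10*y
  ∂R/∂z = x + 2*z
Sum = x + 8*y + 2*z, which is exactly div F.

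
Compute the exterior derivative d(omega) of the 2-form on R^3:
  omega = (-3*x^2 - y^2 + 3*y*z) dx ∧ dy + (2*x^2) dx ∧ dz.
d(omega) = (3*y) dx ∧ dy ∧ dz

For a 2-form omega = sum_{i<j} g_{ij} dx_i ∧ dx_j, the exterior derivative is
  d(omega) = sum_{i<j} d(g_{ij}) ∧ dx_i ∧ dx_j = sum_{i<j, k} (∂g_{ij}/∂x_k) dx_k ∧ dx_i ∧ dx_j.
Expand each term, using dx_k ∧ dx_i ∧ dx_j = sgn(permutation) dx_{(a)} ∧ dx_{(b)} ∧ dx_{(c)} with (a < b < c) sorted:
  d(-3*x^2 - y^2 + 3*y*z) includes (∂/∂z)(-3*x^2 - y^2 + 3*y*z) dz = (3*y) dz, which multiplied by dx ∧ dy gives (3*y) dx ∧ dy ∧ dz
Collecting like 3-forms: d(omega) = (3*y) dx ∧ dy ∧ dz.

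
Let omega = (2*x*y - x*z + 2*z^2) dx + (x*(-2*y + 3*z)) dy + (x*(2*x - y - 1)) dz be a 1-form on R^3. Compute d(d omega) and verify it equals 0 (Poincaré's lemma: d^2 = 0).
d(d omega) = 0

Step 1: d omega = sum_{i<j} (∂f_j/∂x_i - ∂f_i/∂x_j) dx_i ∧ dx_j:
  coeff of dx ∧ dy: -2*x - 2*y + 3*z
  coeff of dx ∧ dz: 5*x - y - 4*z - 1
  coeff of dy ∧ dz: -4*x
Step 2: Apply d again to each 2-form coefficient. The only possible 3-form in R^3 is dx ∧ dy ∧ dz, with coefficient
  ∂(coeff of dy∧dz)/∂x - ∂(coeff of dx∧dz)/∂y + ∂(coeff of dx∧dy)/∂z
  = ∂/∂x (-4*x) - ∂/∂y (5*x - y - 4*z - 1) + ∂/∂z (-2*x - 2*y + 3*z).
Each of these terms simplifies to sums of mixed partials that cancel in pairs. The result is 0 (by equality of mixed partials for smooth functions — Schwarz / Clairaut).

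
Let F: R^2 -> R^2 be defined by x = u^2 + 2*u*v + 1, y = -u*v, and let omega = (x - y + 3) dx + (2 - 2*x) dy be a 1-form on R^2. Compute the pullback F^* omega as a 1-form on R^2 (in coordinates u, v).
F^* omega = (2*u^3 + 10*u^2*v + 10*u*v^2 + 8*u + 8*v) du + (2*u*(2*u^2 + 5*u*v + 4)) dv

Using F^*(f dg) = (f ∘ F) d(g ∘ F), substitute each coordinate x_i by F_i(u, v) in f_i, and replace dx_i by d F_i = (∂F_i/∂u) du + (∂F_i/∂v) dv.
  For the x component: f_1(F) = u^2 + 3*u*v + 4; d F_1 = (2*u + 2*v) du + (2*u) dv
  For the y component: f_2(F) = 2*u*(-u - 2*v); d F_2 = (-v) du + (-u) dv
Combining and collecting du, dv coefficients:
  coeff of du: 2*u^3 + 10*u^2*v + 10*u*v^2 + 8*u + 8*v
  coeff of dv: 2*u*(2*u^2 + 5*u*v + 4)
F^* omega = (2*u^3 + 10*u^2*v + 10*u*v^2 + 8*u + 8*v) du + (2*u*(2*u^2 + 5*u*v + 4)) dv.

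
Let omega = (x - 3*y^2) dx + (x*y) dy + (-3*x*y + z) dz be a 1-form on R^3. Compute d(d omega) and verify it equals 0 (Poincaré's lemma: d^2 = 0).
d(d omega) = 0

Step 1: d omega = sum_{i<j} (∂f_j/∂x_i - ∂f_i/∂x_j) dx_i ∧ dx_j:
  coeff of dx ∧ dy: 7*y
  coeff of dx ∧ dz: -3*y
  coeff of dy ∧ dz: -3*x
Step 2: Apply d again to each 2-form coefficient. The only possible 3-form in R^3 is dx ∧ dy ∧ dz, with coefficient
  ∂(coeff of dy∧dz)/∂x - ∂(coeff of dx∧dz)/∂y + ∂(coeff of dx∧dy)/∂z
  = ∂/∂x (-3*x) - ∂/∂y (-3*y) + ∂/∂z (7*y).
Each of these terms simplifies to sums of mixed partials that cancel in pairs. The result is 0 (by equality of mixed partials for smooth functions — Schwarz / Clairaut).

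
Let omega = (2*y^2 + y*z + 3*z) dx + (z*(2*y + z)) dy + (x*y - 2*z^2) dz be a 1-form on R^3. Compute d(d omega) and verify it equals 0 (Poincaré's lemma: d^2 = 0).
d(d omega) = 0

Step 1: d omega = sum_{i<j} (∂f_j/∂x_i - ∂f_i/∂x_j) dx_i ∧ dx_j:
  coeff of dx ∧ dy: -4*y - z
  coeff of dx ∧ dz: -3
  coeff of dy ∧ dz: x - 2*y - 2*z
Step 2: Apply d again to each 2-form coefficient. The only possible 3-form in R^3 is dx ∧ dy ∧ dz, with coefficient
  ∂(coeff of dy∧dz)/∂x - ∂(coeff of dx∧dz)/∂y + ∂(coeff of dx∧dy)/∂z
  = ∂/∂x (x - 2*y - 2*z) - ∂/∂y (-3) + ∂/∂z (-4*y - z).
Each of these terms simplifies to sums of mixed partials that cancel in pairs. The result is 0 (by equality of mixed partials for smooth functions — Schwarz / Clairaut).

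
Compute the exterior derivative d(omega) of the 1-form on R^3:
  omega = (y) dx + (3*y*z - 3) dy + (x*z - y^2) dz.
d(omega) = (-1) dx ∧ dy + (z) dx ∧ dz + (-5*y) dy ∧ dz

For a 1-form omega = sum_i f_i dx_i, the exterior derivative is
  d(omega) = sum_{i < j} (∂f_j/∂x_i - ∂f_i/∂x_j) dx_i ∧ dx_j.
  coefficient of dx ∧ dy: ∂f_2/∂x - ∂f_1/∂y = ∂(3*y*z - 3)/∂x - ∂(y)/∂y = -1
  coefficient of dx ∧ dz: ∂f_3/∂x - ∂f_1/∂z = ∂(x*z - y^2)/∂x - ∂(y)/∂z = z
  coefficient of dy ∧ dz: ∂f_3/∂y - ∂f_2/∂z = ∂(x*z - y^2)/∂y - ∂(3*y*z - 3)/∂z = -5*y
Assembling: d(omega) = (-1) dx ∧ dy + (z) dx ∧ dz + (-5*y) dy ∧ dz.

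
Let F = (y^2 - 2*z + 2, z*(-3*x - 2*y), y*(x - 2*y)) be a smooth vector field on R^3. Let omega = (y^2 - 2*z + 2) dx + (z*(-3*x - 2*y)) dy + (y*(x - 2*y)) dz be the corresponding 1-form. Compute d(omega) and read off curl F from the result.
d(omega) = (4*x - 2*y) dy ∧ dz + (-y - 2) dz ∧ dx + (-2*y - 3*z) dx ∧ dy; curl F = (4*x - 2*y, -y - 2, -2*y - 3*z)

d omega = sum_{i<j} (∂f_j/∂x_i - ∂f_i/∂x_j) dx_i ∧ dx_j. Under the identification (dy ∧ dz, dz ∧ dx, dx ∧ dy) ↔ (e_x, e_y, e_z), the coefficients are exactly the components of curl F. Compute:
  ∂R/∂y - ∂Q/∂z = (x - 4*y) - (-3*x - 2*y) = 4*x - 2*y
  ∂P/∂z - ∂R/∂x = (-2) - (y) = -y - 2
  ∂Q/∂x - ∂P/∂y = (-3*z) - (2*y) = -2*y - 3*z.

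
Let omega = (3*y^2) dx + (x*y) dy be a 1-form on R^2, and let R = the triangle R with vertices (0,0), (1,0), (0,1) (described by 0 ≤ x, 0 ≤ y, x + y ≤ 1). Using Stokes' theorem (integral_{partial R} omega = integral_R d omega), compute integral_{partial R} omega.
integral_(partial R) omega = -5/6

Stokes: integral_partial_R omega = integral_R d omega with d omega = (∂Q/∂x - ∂P/∂y) dx ∧ dy.
  ∂Q/∂x = y
  ∂P/∂y = 6*y
  integrand = ∂Q/∂x - ∂P/∂y = -5*y.
Integrating over R: integral_0^1 integral_0^{1-x} (-5*y) dy dx = -5/6.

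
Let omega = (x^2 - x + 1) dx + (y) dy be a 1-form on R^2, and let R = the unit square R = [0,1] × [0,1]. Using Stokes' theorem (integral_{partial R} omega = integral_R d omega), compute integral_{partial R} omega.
integral_(partial R) omega = 0

Stokes: integral_partial_R omega = integral_R d omega with d omega = (∂Q/∂x - ∂P/∂y) dx ∧ dy.
  ∂Q/∂x = 0
  ∂P/∂y = 0
  integrand = ∂Q/∂x - ∂P/∂y = 0.
Integrating over R: integral_0^1 integral_0^1 (0) dx dy = 0.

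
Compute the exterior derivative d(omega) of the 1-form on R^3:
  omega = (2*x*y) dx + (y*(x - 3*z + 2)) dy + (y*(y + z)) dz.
d(omega) = (-2*x + y) dx ∧ dy + (5*y + z) dy ∧ dz

For a 1-form omega = sum_i f_i dx_i, the exterior derivative is
  d(omega) = sum_{i < j} (∂f_j/∂x_i - ∂f_i/∂x_j) dx_i ∧ dx_j.
  coefficient of dx ∧ dy: ∂f_2/∂x - ∂f_1/∂y = ∂(y*(x - 3*z + 2))/∂x - ∂(2*x*y)/∂y = -2*x + y
  coefficient of dy ∧ dz: ∂f_3/∂y - ∂f_2/∂z = ∂(y*(y + z))/∂y - ∂(y*(x - 3*z + 2))/∂z = 5*y + z
Assembling: d(omega) = (-2*x + y) dx ∧ dy + (5*y + z) dy ∧ dz.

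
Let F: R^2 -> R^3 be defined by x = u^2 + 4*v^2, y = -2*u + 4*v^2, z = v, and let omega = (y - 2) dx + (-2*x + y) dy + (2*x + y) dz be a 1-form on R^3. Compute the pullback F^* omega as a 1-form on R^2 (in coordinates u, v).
F^* omega = (8*v^2*(u + 1)) du + (-16*u^2*v + 2*u^2 - 32*u*v - 2*u + 12*v^2 - 16*v) dv

Using F^*(f dg) = (f ∘ F) d(g ∘ F), substitute each coordinate x_i by F_i(u, v) in f_i, and replace dx_i by d F_i = (∂F_i/∂u) du + (∂F_i/∂v) dv.
  For the x component: f_1(F) = -2*u + 4*v^2 - 2; d F_1 = (2*u) du + (8*v) dv
  For the y component: f_2(F) = -2*u^2 - 2*u - 4*v^2; d F_2 = (-2) du + (8*v) dv
  For the z component: f_3(F) = 2*u^2 - 2*u + 12*v^2; d F_3 = (0) du + (1) dv
Combining and collecting du, dv coefficients:
  coeff of du: 8*v^2*(u + 1)
  coeff of dv: -16*u^2*v + 2*u^2 - 32*u*v - 2*u + 12*v^2 - 16*v
F^* omega = (8*v^2*(u + 1)) du + (-16*u^2*v + 2*u^2 - 32*u*v - 2*u + 12*v^2 - 16*v) dv.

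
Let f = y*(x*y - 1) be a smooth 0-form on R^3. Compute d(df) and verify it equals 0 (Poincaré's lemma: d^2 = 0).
d(df) = 0

Step 1: df = sum_i (∂f/∂x_i) dx_i = (y^2) dx + (2*x*y - 1) dy + (0) dz.
Step 2: Apply d again. Using the 1-form formula, the coefficient of dx ∧ dy in d(df) is ∂^2 f/∂x ∂y - ∂^2 f/∂y ∂x = (2*y) - (2*y) = 0 (equality of mixed partials for smooth f).
Similarly for dx ∧ dz and dy ∧ dz — all coefficients vanish. So d(df) = 0.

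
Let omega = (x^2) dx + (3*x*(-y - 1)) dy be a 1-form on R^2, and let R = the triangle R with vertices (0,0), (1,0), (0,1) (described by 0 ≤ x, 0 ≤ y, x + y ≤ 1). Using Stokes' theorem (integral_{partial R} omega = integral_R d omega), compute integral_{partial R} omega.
integral_(partial R) omega = -2

Stokes: integral_partial_R omega = integral_R d omega with d omega = (∂Q/∂x - ∂P/∂y) dx ∧ dy.
  ∂Q/∂x = -3*y - 3
  ∂P/∂y = 0
  integrand = ∂Q/∂x - ∂P/∂y = -3*y - 3.
Integrating over R: integral_0^1 integral_0^{1-x} (-3*y - 3) dy dx = -2.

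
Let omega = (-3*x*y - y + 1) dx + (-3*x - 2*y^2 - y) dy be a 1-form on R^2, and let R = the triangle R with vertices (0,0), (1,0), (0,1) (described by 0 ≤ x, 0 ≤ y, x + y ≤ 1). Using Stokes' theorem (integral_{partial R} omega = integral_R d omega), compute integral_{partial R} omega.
integral_(partial R) omega = -1/2

Stokes: integral_partial_R omega = integral_R d omega with d omega = (∂Q/∂x - ∂P/∂y) dx ∧ dy.
  ∂Q/∂x = -3
  ∂P/∂y = -3*x - 1
  integrand = ∂Q/∂x - ∂P/∂y = 3*x - 2.
Integrating over R: integral_0^1 integral_0^{1-x} (3*x - 2) dy dx = -1/2.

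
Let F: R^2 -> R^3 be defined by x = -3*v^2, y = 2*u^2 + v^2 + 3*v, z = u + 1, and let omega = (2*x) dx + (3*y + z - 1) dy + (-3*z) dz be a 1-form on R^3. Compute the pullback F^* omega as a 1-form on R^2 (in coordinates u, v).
F^* omega = (24*u^3 + 4*u^2 + 12*u*v^2 + 36*u*v - 3*u - 3) du + (12*u^2*v + 18*u^2 + 2*u*v + 3*u + 42*v^3 + 27*v^2 + 27*v) dv

Using F^*(f dg) = (f ∘ F) d(g ∘ F), substitute each coordinate x_i by F_i(u, v) in f_i, and replace dx_i by d F_i = (∂F_i/∂u) du + (∂F_i/∂v) dv.
  For the x component: f_1(F) = -6*v^2; d F_1 = (0) du + (-6*v) dv
  For the y component: f_2(F) = 6*u^2 + u + 3*v^2 + 9*v; d F_2 = (4*u) du + (2*v + 3) dv
  For the z component: f_3(F) = -3*u - 3; d F_3 = (1) du + (0) dv
Combining and collecting du, dv coefficients:
  coeff of du: 24*u^3 + 4*u^2 + 12*u*v^2 + 36*u*v - 3*u - 3
  coeff of dv: 12*u^2*v + 18*u^2 + 2*u*v + 3*u + 42*v^3 + 27*v^2 + 27*v
F^* omega = (24*u^3 + 4*u^2 + 12*u*v^2 + 36*u*v - 3*u - 3) du + (12*u^2*v + 18*u^2 + 2*u*v + 3*u + 42*v^3 + 27*v^2 + 27*v) dv.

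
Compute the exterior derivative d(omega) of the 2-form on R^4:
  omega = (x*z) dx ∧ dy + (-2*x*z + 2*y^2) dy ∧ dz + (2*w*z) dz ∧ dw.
d(omega) = (x - 2*z) dx ∧ dy ∧ dz

For a 2-form omega = sum_{i<j} g_{ij} dx_i ∧ dx_j, the exterior derivative is
  d(omega) = sum_{i<j} d(g_{ij}) ∧ dx_i ∧ dx_j = sum_{i<j, k} (∂g_{ij}/∂x_k) dx_k ∧ dx_i ∧ dx_j.
Expand each term, using dx_k ∧ dx_i ∧ dx_j = sgn(permutation) dx_{(a)} ∧ dx_{(b)} ∧ dx_{(c)} with (a < b < c) sorted:
  d(x*z) includes (∂/∂z)(x*z) dz = (x) dz, which multiplied by dx ∧ dy gives (x) dx ∧ dy ∧ dz
  d(-2*x*z + 2*y^2) includes (∂/∂x)(-2*x*z + 2*y^2) dx = (-2*z) dx, which multiplied by dy ∧ dz gives (-2*z) dx ∧ dy ∧ dz
Collecting like 3-forms: d(omega) = (x - 2*z) dx ∧ dy ∧ dz.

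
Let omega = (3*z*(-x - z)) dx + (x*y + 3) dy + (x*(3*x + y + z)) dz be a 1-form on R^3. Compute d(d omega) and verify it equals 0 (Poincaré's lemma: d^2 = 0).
d(d omega) = 0

Step 1: d omega = sum_{i<j} (∂f_j/∂x_i - ∂f_i/∂x_j) dx_i ∧ dx_j:
  coeff of dx ∧ dy: y
  coeff of dx ∧ dz: 9*x + y + 7*z
  coeff of dy ∧ dz: x
Step 2: Apply d again to each 2-form coefficient. The only possible 3-form in R^3 is dx ∧ dy ∧ dz, with coefficient
  ∂(coeff of dy∧dz)/∂x - ∂(coeff of dx∧dz)/∂y + ∂(coeff of dx∧dy)/∂z
  = ∂/∂x (x) - ∂/∂y (9*x + y + 7*z) + ∂/∂z (y).
Each of these terms simplifies to sums of mixed partials that cancel in pairs. The result is 0 (by equality of mixed partials for smooth functions — Schwarz / Clairaut).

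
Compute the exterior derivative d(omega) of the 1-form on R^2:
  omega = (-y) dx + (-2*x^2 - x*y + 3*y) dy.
d(omega) = (-4*x - y + 1) dx ∧ dy

For a 1-form omega = sum_i f_i dx_i, the exterior derivative is
  d(omega) = sum_{i < j} (∂f_j/∂x_i - ∂f_i/∂x_j) dx_i ∧ dx_j.
  coefficient of dx ∧ dy: ∂f_2/∂x - ∂f_1/∂y = ∂(-2*x^2 - x*y + 3*y)/∂x - ∂(-y)/∂y = -4*x - y + 1
Assembling: d(omega) = (-4*x - y + 1) dx ∧ dy.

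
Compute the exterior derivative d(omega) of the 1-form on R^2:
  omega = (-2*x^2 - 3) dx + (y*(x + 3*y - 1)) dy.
d(omega) = (y) dx ∧ dy

For a 1-form omega = sum_i f_i dx_i, the exterior derivative is
  d(omega) = sum_{i < j} (∂f_j/∂x_i - ∂f_i/∂x_j) dx_i ∧ dx_j.
  coefficient of dx ∧ dy: ∂f_2/∂x - ∂f_1/∂y = ∂(y*(x + 3*y - 1))/∂x - ∂(-2*x^2 - 3)/∂y = y
Assembling: d(omega) = (y) dx ∧ dy.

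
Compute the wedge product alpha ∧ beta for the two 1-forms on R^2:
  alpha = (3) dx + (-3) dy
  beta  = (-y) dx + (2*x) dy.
alpha ∧ beta = (6*x - 3*y) dx ∧ dy

Distribute the wedge, using dx_i ∧ dx_j = -dx_j ∧ dx_i and dx_i ∧ dx_i = 0. For each pair (i, j) with i < j, the coefficient of dx_i ∧ dx_j in alpha ∧ beta is (alpha_i * beta_j - alpha_j * beta_i). Collecting: alpha ∧ beta = (6*x - 3*y) dx ∧ dy.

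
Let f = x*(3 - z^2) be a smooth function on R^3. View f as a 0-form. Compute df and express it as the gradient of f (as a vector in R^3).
df = (3 - z^2) dx + (0) dy + (-2*x*z) dz; grad f = (3 - z^2, 0, -2*x*z)

For a 0-form f, d f = (∂f/∂x) dx + (∂f/∂y) dy + (∂f/∂z) dz. The components of the vector representation are exactly the entries of grad f in Cartesian coordinates:
  ∂f/∂x = 3 - z^2
  ∂f/∂y = 0
  ∂f/∂z = -2*x*z.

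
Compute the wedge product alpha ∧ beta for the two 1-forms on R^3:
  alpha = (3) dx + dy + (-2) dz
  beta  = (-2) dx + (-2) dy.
alpha ∧ beta = (-4) dx ∧ dy + (-4) dx ∧ dz + (-4) dy ∧ dz

Distribute the wedge, using dx_i ∧ dx_j = -dx_j ∧ dx_i and dx_i ∧ dx_i = 0. For each pair (i, j) with i < j, the coefficient of dx_i ∧ dx_j in alpha ∧ beta is (alpha_i * beta_j - alpha_j * beta_i). Collecting: alpha ∧ beta = (-4) dx ∧ dy + (-4) dx ∧ dz + (-4) dy ∧ dz.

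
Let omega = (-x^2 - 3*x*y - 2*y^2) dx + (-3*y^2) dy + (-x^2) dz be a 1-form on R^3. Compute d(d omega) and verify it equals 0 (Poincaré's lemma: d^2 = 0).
d(d omega) = 0

Step 1: d omega = sum_{i<j} (∂f_j/∂x_i - ∂f_i/∂x_j) dx_i ∧ dx_j:
  coeff of dx ∧ dy: 3*x + 4*y
  coeff of dx ∧ dz: -2*x
  coeff of dy ∧ dz: 0
Step 2: Apply d again to each 2-form coefficient. The only possible 3-form in R^3 is dx ∧ dy ∧ dz, with coefficient
  ∂(coeff of dy∧dz)/∂x - ∂(coeff of dx∧dz)/∂y + ∂(coeff of dx∧dy)/∂z
  = ∂/∂x (0) - ∂/∂y (-2*x) + ∂/∂z (3*x + 4*y).
Each of these terms simplifies to sums of mixed partials that cancel in pairs. The result is 0 (by equality of mixed partials for smooth functions — Schwarz / Clairaut).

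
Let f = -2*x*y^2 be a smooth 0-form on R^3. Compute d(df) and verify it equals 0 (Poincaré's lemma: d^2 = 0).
d(df) = 0

Step 1: df = sum_i (∂f/∂x_i) dx_i = (-2*y^2) dx + (-4*x*y) dy + (0) dz.
Step 2: Apply d again. Using the 1-form formula, the coefficient of dx ∧ dy in d(df) is ∂^2 f/∂x ∂y - ∂^2 f/∂y ∂x = (-4*y) - (-4*y) = 0 (equality of mixed partials for smooth f).
Similarly for dx ∧ dz and dy ∧ dz — all coefficients vanish. So d(df) = 0.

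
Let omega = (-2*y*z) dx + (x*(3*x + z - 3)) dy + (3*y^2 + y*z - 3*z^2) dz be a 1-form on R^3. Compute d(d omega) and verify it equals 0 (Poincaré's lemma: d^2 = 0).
d(d omega) = 0

Step 1: d omega = sum_{i<j} (∂f_j/∂x_i - ∂f_i/∂x_j) dx_i ∧ dx_j:
  coeff of dx ∧ dy: 6*x + 3*z - 3
  coeff of dx ∧ dz: 2*y
  coeff of dy ∧ dz: -x + 6*y + z
Step 2: Apply d again to each 2-form coefficient. The only possible 3-form in R^3 is dx ∧ dy ∧ dz, with coefficient
  ∂(coeff of dy∧dz)/∂x - ∂(coeff of dx∧dz)/∂y + ∂(coeff of dx∧dy)/∂z
  = ∂/∂x (-x + 6*y + z) - ∂/∂y (2*y) + ∂/∂z (6*x + 3*z - 3).
Each of these terms simplifies to sums of mixed partials that cancel in pairs. The result is 0 (by equality of mixed partials for smooth functions — Schwarz / Clairaut).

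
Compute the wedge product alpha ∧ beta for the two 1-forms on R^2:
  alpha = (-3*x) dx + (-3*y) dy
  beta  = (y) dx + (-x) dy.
alpha ∧ beta = (3*x^2 + 3*y^2) dx ∧ dy

Distribute the wedge, using dx_i ∧ dx_j = -dx_j ∧ dx_i and dx_i ∧ dx_i = 0. For each pair (i, j) with i < j, the coefficient of dx_i ∧ dx_j in alpha ∧ beta is (alpha_i * beta_j - alpha_j * beta_i). Collecting: alpha ∧ beta = (3*x^2 + 3*y^2) dx ∧ dy.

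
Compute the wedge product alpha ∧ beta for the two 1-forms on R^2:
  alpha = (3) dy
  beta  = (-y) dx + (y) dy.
alpha ∧ beta = (3*y) dx ∧ dy

Distribute the wedge, using dx_i ∧ dx_j = -dx_j ∧ dx_i and dx_i ∧ dx_i = 0. For each pair (i, j) with i < j, the coefficient of dx_i ∧ dx_j in alpha ∧ beta is (alpha_i * beta_j - alpha_j * beta_i). Collecting: alpha ∧ beta = (3*y) dx ∧ dy.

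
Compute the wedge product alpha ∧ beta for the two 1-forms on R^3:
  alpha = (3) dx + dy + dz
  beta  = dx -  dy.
alpha ∧ beta = (-4) dx ∧ dy + (-1) dx ∧ dz + (1) dy ∧ dz

Distribute the wedge, using dx_i ∧ dx_j = -dx_j ∧ dx_i and dx_i ∧ dx_i = 0. For each pair (i, j) with i < j, the coefficient of dx_i ∧ dx_j in alpha ∧ beta is (alpha_i * beta_j - alpha_j * beta_i). Collecting: alpha ∧ beta = (-4) dx ∧ dy + (-1) dx ∧ dz + (1) dy ∧ dz.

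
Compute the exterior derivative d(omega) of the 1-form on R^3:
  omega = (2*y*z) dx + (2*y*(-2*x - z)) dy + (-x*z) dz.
d(omega) = (-4*y - 2*z) dx ∧ dy + (-2*y - z) dx ∧ dz + (2*y) dy ∧ dz

For a 1-form omega = sum_i f_i dx_i, the exterior derivative is
  d(omega) = sum_{i < j} (∂f_j/∂x_i - ∂f_i/∂x_j) dx_i ∧ dx_j.
  coefficient of dx ∧ dy: ∂f_2/∂x - ∂f_1/∂y = ∂(2*y*(-2*x - z))/∂x - ∂(2*y*z)/∂y = -4*y - 2*z
  coefficient of dx ∧ dz: ∂f_3/∂x - ∂f_1/∂z = ∂(-x*z)/∂x - ∂(2*y*z)/∂z = -2*y - z
  coefficient of dy ∧ dz: ∂f_3/∂y - ∂f_2/∂z = ∂(-x*z)/∂y - ∂(2*y*(-2*x - z))/∂z = 2*y
Assembling: d(omega) = (-4*y - 2*z) dx ∧ dy + (-2*y - z) dx ∧ dz + (2*y) dy ∧ dz.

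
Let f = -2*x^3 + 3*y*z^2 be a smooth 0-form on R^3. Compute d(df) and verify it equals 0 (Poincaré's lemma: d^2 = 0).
d(df) = 0

Step 1: df = sum_i (∂f/∂x_i) dx_i = (-6*x^2) dx + (3*z^2) dy + (6*y*z) dz.
Step 2: Apply d again. Using the 1-form formula, the coefficient of dx ∧ dy in d(df) is ∂^2 f/∂x ∂y - ∂^2 f/∂y ∂x = (0) - (0) = 0 (equality of mixed partials for smooth f).
Similarly for dx ∧ dz and dy ∧ dz — all coefficients vanish. So d(df) = 0.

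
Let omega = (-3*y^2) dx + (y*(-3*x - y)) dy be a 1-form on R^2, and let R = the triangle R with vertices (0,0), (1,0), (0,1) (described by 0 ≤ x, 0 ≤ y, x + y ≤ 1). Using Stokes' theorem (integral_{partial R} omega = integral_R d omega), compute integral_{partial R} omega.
integral_(partial R) omega = 1/2

Stokes: integral_partial_R omega = integral_R d omega with d omega = (∂Q/∂x - ∂P/∂y) dx ∧ dy.
  ∂Q/∂x = -3*y
  ∂P/∂y = -6*y
  integrand = ∂Q/∂x - ∂P/∂y = 3*y.
Integrating over R: integral_0^1 integral_0^{1-x} (3*y) dy dx = 1/2.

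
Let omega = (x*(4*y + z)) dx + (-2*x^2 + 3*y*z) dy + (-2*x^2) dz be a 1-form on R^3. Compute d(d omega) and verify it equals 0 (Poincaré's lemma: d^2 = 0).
d(d omega) = 0

Step 1: d omega = sum_{i<j} (∂f_j/∂x_i - ∂f_i/∂x_j) dx_i ∧ dx_j:
  coeff of dx ∧ dy: -8*x
  coeff of dx ∧ dz: -5*x
  coeff of dy ∧ dz: -3*y
Step 2: Apply d again to each 2-form coefficient. The only possible 3-form in R^3 is dx ∧ dy ∧ dz, with coefficient
  ∂(coeff of dy∧dz)/∂x - ∂(coeff of dx∧dz)/∂y + ∂(coeff of dx∧dy)/∂z
  = ∂/∂x (-3*y) - ∂/∂y (-5*x) + ∂/∂z (-8*x).
Each of these terms simplifies to sums of mixed partials that cancel in pairs. The result is 0 (by equality of mixed partials for smooth functions — Schwarz / Clairaut).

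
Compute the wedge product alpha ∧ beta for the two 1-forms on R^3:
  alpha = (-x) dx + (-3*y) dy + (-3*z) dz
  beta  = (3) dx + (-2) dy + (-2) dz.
alpha ∧ beta = (2*x + 9*y) dx ∧ dy + (2*x + 9*z) dx ∧ dz + (6*y - 6*z) dy ∧ dz

Distribute the wedge, using dx_i ∧ dx_j = -dx_j ∧ dx_i and dx_i ∧ dx_i = 0. For each pair (i, j) with i < j, the coefficient of dx_i ∧ dx_j in alpha ∧ beta is (alpha_i * beta_j - alpha_j * beta_i). Collecting: alpha ∧ beta = (2*x + 9*y) dx ∧ dy + (2*x + 9*z) dx ∧ dz + (6*y - 6*z) dy ∧ dz.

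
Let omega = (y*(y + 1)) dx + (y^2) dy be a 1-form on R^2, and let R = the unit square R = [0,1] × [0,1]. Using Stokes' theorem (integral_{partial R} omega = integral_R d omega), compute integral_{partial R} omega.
integral_(partial R) omega = -2

Stokes: integral_partial_R omega = integral_R d omega with d omega = (∂Q/∂x - ∂P/∂y) dx ∧ dy.
  ∂Q/∂x = 0
  ∂P/∂y = 2*y + 1
  integrand = ∂Q/∂x - ∂P/∂y = -2*y - 1.
Integrating over R: integral_0^1 integral_0^1 (-2*y - 1) dx dy = -2.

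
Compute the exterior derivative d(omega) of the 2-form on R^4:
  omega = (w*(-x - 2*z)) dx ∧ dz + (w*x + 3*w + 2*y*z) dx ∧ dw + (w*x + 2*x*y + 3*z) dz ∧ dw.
d(omega) = (w - x - 2*z) dx ∧ dz ∧ dw + (-2*z) dx ∧ dy ∧ dw + (2*x) dy ∧ dz ∧ dw

For a 2-form omega = sum_{i<j} g_{ij} dx_i ∧ dx_j, the exterior derivative is
  d(omega) = sum_{i<j} d(g_{ij}) ∧ dx_i ∧ dx_j = sum_{i<j, k} (∂g_{ij}/∂x_k) dx_k ∧ dx_i ∧ dx_j.
Expand each term, using dx_k ∧ dx_i ∧ dx_j = sgn(permutation) dx_{(a)} ∧ dx_{(b)} ∧ dx_{(c)} with (a < b < c) sorted:
  d(w*(-x - 2*z)) includes (∂/∂w)(w*(-x - 2*z)) dw = (-x - 2*z) dw, which multiplied by dx ∧ dz gives (-x - 2*z) dx ∧ dz ∧ dw
  d(w*x + 3*w + 2*y*z) includes (∂/∂y)(w*x + 3*w + 2*y*z) dy = (2*z) dy, which multiplied by dx ∧ dw gives (-2*z) dx ∧ dy ∧ dw
  d(w*x + 3*w + 2*y*z) includes (∂/∂z)(w*x + 3*w + 2*y*z) dz = (2*y) dz, which multiplied by dx ∧ dw gives (-2*y) dx ∧ dz ∧ dw
  d(w*x + 2*x*y + 3*z) includes (∂/∂x)(w*x + 2*x*y + 3*z) dx = (w + 2*y) dx, which multiplied by dz ∧ dw gives (w + 2*y) dx ∧ dz ∧ dw
  d(w*x + 2*x*y + 3*z) includes (∂/∂y)(w*x + 2*x*y + 3*z) dy = (2*x) dy, which multiplied by dz ∧ dw gives (2*x) dy ∧ dz ∧ dw
Collecting like 3-forms: d(omega) = (w - x - 2*z) dx ∧ dz ∧ dw + (-2*z) dx ∧ dy ∧ dw + (2*x) dy ∧ dz ∧ dw.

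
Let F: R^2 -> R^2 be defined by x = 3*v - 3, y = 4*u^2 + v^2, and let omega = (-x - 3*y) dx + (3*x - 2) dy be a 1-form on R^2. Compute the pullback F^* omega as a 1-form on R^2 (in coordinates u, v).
F^* omega = (8*u*(9*v - 11)) du + (-36*u^2 + 9*v^2 - 31*v + 9) dv

Using F^*(f dg) = (f ∘ F) d(g ∘ F), substitute each coordinate x_i by F_i(u, v) in f_i, and replace dx_i by d F_i = (∂F_i/∂u) du + (∂F_i/∂v) dv.
  For the x component: f_1(F) = -12*u^2 - 3*v^2 - 3*v + 3; d F_1 = (0) du + (3) dv
  For the y component: f_2(F) = 9*v - 11; d F_2 = (8*u) du + (2*v) dv
Combining and collecting du, dv coefficients:
  coeff of du: 8*u*(9*v - 11)
  coeff of dv: -36*u^2 + 9*v^2 - 31*v + 9
F^* omega = (8*u*(9*v - 11)) du + (-36*u^2 + 9*v^2 - 31*v + 9) dv.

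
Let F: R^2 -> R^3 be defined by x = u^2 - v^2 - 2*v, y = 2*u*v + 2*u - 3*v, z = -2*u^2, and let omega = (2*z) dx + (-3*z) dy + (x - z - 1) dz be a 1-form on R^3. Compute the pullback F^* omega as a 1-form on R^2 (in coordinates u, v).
F^* omega = (4*u*(-5*u^2 + 3*u*v + 3*u + v^2 + 2*v + 1)) du + (u^2*(12*u + 8*v - 10)) dv

Using F^*(f dg) = (f ∘ F) d(g ∘ F), substitute each coordinate x_i by F_i(u, v) in f_i, and replace dx_i by d F_i = (∂F_i/∂u) du + (∂F_i/∂v) dv.
  For the x component: f_1(F) = -4*u^2; d F_1 = (2*u) du + (-2*v - 2) dv
  For the y component: f_2(F) = 6*u^2; d F_2 = (2*v + 2) du + (2*u - 3) dv
  For the z component: f_3(F) = 3*u^2 - v^2 - 2*v - 1; d F_3 = (-4*u) du + (0) dv
Combining and collecting du, dv coefficients:
  coeff of du: 4*u*(-5*u^2 + 3*u*v + 3*u + v^2 + 2*v + 1)
  coeff of dv: u^2*(12*u + 8*v - 10)
F^* omega = (4*u*(-5*u^2 + 3*u*v + 3*u + v^2 + 2*v + 1)) du + (u^2*(12*u + 8*v - 10)) dv.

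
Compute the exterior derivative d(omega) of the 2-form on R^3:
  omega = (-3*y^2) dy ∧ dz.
d(omega) = 0

For a 2-form omega = sum_{i<j} g_{ij} dx_i ∧ dx_j, the exterior derivative is
  d(omega) = sum_{i<j} d(g_{ij}) ∧ dx_i ∧ dx_j = sum_{i<j, k} (∂g_{ij}/∂x_k) dx_k ∧ dx_i ∧ dx_j.
Expand each term, using dx_k ∧ dx_i ∧ dx_j = sgn(permutation) dx_{(a)} ∧ dx_{(b)} ∧ dx_{(c)} with (a < b < c) sorted:

Collecting like 3-forms: d(omega) = 0.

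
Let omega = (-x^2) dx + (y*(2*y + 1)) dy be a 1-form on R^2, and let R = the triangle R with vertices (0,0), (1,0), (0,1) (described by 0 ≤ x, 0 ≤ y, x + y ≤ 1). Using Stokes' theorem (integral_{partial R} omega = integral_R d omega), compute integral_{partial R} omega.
integral_(partial R) omega = 0

Stokes: integral_partial_R omega = integral_R d omega with d omega = (∂Q/∂x - ∂P/∂y) dx ∧ dy.
  ∂Q/∂x = 0
  ∂P/∂y = 0
  integrand = ∂Q/∂x - ∂P/∂y = 0.
Integrating over R: integral_0^1 integral_0^{1-x} (0) dy dx = 0.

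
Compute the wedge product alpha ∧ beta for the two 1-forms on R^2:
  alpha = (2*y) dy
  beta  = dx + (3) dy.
alpha ∧ beta = (-2*y) dx ∧ dy

Distribute the wedge, using dx_i ∧ dx_j = -dx_j ∧ dx_i and dx_i ∧ dx_i = 0. For each pair (i, j) with i < j, the coefficient of dx_i ∧ dx_j in alpha ∧ beta is (alpha_i * beta_j - alpha_j * beta_i). Collecting: alpha ∧ beta = (-2*y) dx ∧ dy.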